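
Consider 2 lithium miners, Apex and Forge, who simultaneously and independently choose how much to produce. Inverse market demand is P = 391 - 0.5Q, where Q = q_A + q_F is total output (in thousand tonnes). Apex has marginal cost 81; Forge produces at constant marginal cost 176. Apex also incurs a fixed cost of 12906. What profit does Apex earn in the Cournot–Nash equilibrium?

23544

Apex's profit: π_A = (391 - 0.5Q)q_A - (81q_A). Setting ∂π_A/∂q_A = 0: 310 - q_A - (1/2)(q_F) = 0.
Forge's first-order condition: 215 - q_F - (1/2)(q_A) = 0.
Rearranging gives the reaction functions q_A = (310 - (1/2)q_F) and q_F = (215 - (1/2)q_A).
Substituting one into the other gives q_A = 270 and q_F = 80.
Price P = 391 - (1/2)·350 = 216.
Apex's profit: (216 - 81)·270 - 12906 = 23544.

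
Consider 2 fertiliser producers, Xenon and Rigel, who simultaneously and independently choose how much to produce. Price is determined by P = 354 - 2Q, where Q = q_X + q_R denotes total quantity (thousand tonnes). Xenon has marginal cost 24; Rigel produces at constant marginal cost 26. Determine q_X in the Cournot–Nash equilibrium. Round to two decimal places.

55.33

Xenon's profit: π_X = (354 - 2Q)q_X - (24q_X). Setting ∂π_X/∂q_X = 0: 330 - 4q_X - 2(q_R) = 0.
Rigel's first-order condition: 328 - 4q_R - 2(q_X) = 0.
Rearranging gives the reaction functions q_X = (330 - 2q_R)/4 and q_R = (328 - 2q_X)/4.
Substituting one into the other gives q_X = 166/3 and q_R = 163/3.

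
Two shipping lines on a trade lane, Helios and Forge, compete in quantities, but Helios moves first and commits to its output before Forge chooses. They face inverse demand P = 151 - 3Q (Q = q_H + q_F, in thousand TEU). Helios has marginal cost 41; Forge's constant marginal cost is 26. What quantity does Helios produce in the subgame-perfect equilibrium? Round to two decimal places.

15.83

The follower Forge best-responds to any q_H: π_F = (151 - 3Q)q_F - 26q_F.
Follower FOC: 125 - 3q_H - 6q_F = 0, so q_F(q_H) = (125 - 3q_H)/6.
Helios substitutes q_F(q_H) into its own profit: π_H = q_H(151 - 3q_H - (125 - 3q_H)/2) - 41q_H = (177/2 - (3/2)q_H)q_H - 41q_H.
Leader FOC: 95/2 - 3q_H = 0, so q_H = 95/6.
Then q_F = (125 - 3·(95/6))/6 = 155/12.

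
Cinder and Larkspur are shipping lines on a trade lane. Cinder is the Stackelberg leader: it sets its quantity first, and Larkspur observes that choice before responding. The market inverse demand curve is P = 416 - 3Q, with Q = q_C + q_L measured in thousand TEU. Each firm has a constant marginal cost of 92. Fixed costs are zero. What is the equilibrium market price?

Solve by backward induction. Given q_C, the follower Larkspur maximises π_L = (416 - 3q_C - 3q_L)q_L - 92q_L.
Setting the follower's marginal profit to zero, 324 - 3q_C - 6q_L = 0, i.e. q_L = (324 - 3q_C)/6.
Cinder substitutes q_L(q_C) into its own profit: π_C = q_C(416 - 3q_C - (324 - 3q_C)/2) - 92q_C = (254 - (3/2)q_C)q_C - 92q_C.
The leader's first-order condition 162 - 3q_C = 0 yields q_C = 54.
Then q_L = (324 - 3·54)/6 = 27.
Total output Q = 81, so price P = 416 - 3·81 = 173.

173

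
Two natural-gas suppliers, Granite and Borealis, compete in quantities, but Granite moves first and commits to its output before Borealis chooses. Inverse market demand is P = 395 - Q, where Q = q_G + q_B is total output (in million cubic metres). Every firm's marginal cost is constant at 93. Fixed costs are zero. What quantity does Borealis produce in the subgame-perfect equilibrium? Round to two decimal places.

75.50

Solve by backward induction. Given q_G, the follower Borealis maximises π_B = (395 - q_G - q_B)q_B - 93q_B.
Follower FOC: 302 - q_G - 2q_B = 0, so q_B(q_G) = (302 - q_G)/2.
Granite substitutes q_B(q_G) into its own profit: π_G = q_G(395 - q_G - (302 - q_G)/2) - 93q_G = (244 - (1/2)q_G)q_G - 93q_G.
Leader FOC: 151 - q_G = 0, so q_G = 151.
Then q_B = (302 - 151)/2 = 151/2.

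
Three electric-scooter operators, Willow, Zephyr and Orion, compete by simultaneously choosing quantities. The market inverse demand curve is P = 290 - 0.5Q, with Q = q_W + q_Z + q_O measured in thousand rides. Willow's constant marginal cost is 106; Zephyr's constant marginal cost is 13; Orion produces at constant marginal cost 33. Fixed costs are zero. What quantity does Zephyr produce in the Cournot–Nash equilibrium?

Willow's profit: π_W = (290 - 0.5Q)q_W - (106q_W). Setting ∂π_W/∂q_W = 0: 184 - q_W - (1/2)(q_Z + q_O) = 0.
Zephyr's first-order condition: 277 - q_Z - (1/2)(q_W + q_O) = 0.
Orion's first-order condition: 257 - q_O - (1/2)(q_W + q_Z) = 0.
Summing all 3 equations gives 718 − 2Q = 0, hence Q = 359.
Back-substituting: q_W = (184 − 359/2)/(1/2) = 9, q_Z = (277 − 359/2)/(1/2) = 195, q_O = (257 − 359/2)/(1/2) = 155.

195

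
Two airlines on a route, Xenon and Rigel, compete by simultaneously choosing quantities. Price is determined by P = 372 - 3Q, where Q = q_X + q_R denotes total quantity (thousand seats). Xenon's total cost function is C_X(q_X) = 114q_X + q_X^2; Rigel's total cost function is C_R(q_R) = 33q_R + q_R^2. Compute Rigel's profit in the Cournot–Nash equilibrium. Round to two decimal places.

4966.41

Xenon's profit: π_X = (372 - 3Q)q_X - (114q_X + q_X²). Setting ∂π_X/∂q_X = 0: 258 - 8q_X - 3(q_R) = 0.
Rigel's first-order condition: 339 - 8q_R - 3(q_X) = 0.
Rearranging gives the reaction functions q_X = (258 - 3q_R)/8 and q_R = (339 - 3q_X)/8.
Substituting one into the other gives q_X = 1047/55 and q_R = 1938/55.
Price P = 372 - 3·(597/11) = 209.1818.
Rigel's profit: 209.1818·(1938/55) - 33·(1938/55) - (1938/55)² = 4966.4053.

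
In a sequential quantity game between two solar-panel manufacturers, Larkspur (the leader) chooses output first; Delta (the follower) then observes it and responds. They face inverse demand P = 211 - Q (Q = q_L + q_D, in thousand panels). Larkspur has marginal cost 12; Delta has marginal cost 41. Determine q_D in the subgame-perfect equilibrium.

28

The follower Delta best-responds to any q_L: π_D = (211 - Q)q_D - 41q_D.
Setting the follower's marginal profit to zero, 170 - q_L - 2q_D = 0, i.e. q_D = (170 - q_L)/2.
The leader anticipates this reaction. Substituting into P = 211 - Q gives P = 126 - (1/2)q_L, so π_L = (126 - (1/2)q_L)q_L - 12q_L.
The leader's first-order condition 114 - q_L = 0 yields q_L = 114.
Then q_D = (170 - 114)/2 = 28.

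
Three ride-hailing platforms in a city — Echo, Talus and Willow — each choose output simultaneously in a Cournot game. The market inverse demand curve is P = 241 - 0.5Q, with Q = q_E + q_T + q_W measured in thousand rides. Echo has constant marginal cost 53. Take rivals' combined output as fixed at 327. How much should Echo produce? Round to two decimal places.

24.50

With rivals' combined output fixed at 327, Echo's profit is π_E = (241 - (1/2)·327 - (1/2)q_E)q_E - (53q_E) = (155/2 - (1/2)q_E)q_E - (53q_E).
∂π_E/∂q_E = 49/2 - q_E = 0, so q_E = 49/2.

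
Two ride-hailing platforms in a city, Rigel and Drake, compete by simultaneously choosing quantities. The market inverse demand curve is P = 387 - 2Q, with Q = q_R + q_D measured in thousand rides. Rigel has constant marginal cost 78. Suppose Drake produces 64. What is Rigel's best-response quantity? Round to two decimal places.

With the rival's output fixed at 64, Rigel's profit is π_R = (387 - 2·64 - 2q_R)q_R - (78q_R) = (259 - 2q_R)q_R - (78q_R).
∂π_R/∂q_R = 181 - 4q_R = 0, so q_R = 181/4.

45.25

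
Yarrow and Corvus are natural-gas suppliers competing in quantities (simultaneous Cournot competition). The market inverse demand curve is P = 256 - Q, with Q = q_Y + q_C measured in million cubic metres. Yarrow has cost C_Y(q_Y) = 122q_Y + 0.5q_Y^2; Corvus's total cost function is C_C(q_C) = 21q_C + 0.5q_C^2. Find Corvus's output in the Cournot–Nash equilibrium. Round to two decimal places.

Yarrow's profit: π_Y = (256 - Q)q_Y - (122q_Y + (1/2)q_Y²). Setting ∂π_Y/∂q_Y = 0: 134 - 3q_Y - (q_C) = 0.
Corvus's first-order condition: 235 - 3q_C - (q_Y) = 0.
Best responses: q_Y = (134 - q_C)/3, q_C = (235 - q_Y)/3.
Substituting one into the other gives q_Y = 167/8 and q_C = 571/8.

71.38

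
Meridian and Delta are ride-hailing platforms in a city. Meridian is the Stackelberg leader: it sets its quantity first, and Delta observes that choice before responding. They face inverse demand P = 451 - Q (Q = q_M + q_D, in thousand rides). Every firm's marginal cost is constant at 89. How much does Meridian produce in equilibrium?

181

Solve by backward induction. Given q_M, the follower Delta maximises π_D = (451 - q_M - q_D)q_D - 89q_D.
Setting the follower's marginal profit to zero, 362 - q_M - 2q_D = 0, i.e. q_D = (362 - q_M)/2.
The leader anticipates this reaction. Substituting into P = 451 - Q gives P = 270 - (1/2)q_M, so π_M = (270 - (1/2)q_M)q_M - 89q_M.
Maximising: ∂π_M/∂q_M = 181 - q_M = 0, giving q_M = 181.
Then q_D = (362 - 181)/2 = 181/2.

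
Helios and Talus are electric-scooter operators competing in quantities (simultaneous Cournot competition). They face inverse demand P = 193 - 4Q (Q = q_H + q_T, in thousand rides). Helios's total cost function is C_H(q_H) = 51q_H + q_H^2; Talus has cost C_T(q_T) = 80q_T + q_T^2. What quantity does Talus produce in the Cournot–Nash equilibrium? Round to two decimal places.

6.69

Helios's profit: π_H = (193 - 4Q)q_H - (51q_H + q_H²). Setting ∂π_H/∂q_H = 0: 142 - 10q_H - 4(q_T) = 0.
Talus's profit: π_T = (193 - 4Q)q_T - (80q_T + q_T²). Setting ∂π_T/∂q_T = 0: 113 - 10q_T - 4(q_H) = 0.
Rearranging gives the reaction functions q_H = (142 - 4q_T)/10 and q_T = (113 - 4q_H)/10.
Substituting one into the other gives q_H = 242/21 and q_T = 281/42.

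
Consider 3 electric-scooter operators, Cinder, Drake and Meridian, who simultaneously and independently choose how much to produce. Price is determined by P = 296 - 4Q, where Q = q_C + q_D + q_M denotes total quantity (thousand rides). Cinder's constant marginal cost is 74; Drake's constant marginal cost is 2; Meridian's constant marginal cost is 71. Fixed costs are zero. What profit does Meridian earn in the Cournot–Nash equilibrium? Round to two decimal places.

395.02

Cinder's profit: π_C = (296 - 4Q)q_C - (74q_C). Setting ∂π_C/∂q_C = 0: 222 - 8q_C - 4(q_D + q_M) = 0.
Drake's profit: π_D = (296 - 4Q)q_D - (2q_D). Setting ∂π_D/∂q_D = 0: 294 - 8q_D - 4(q_C + q_M) = 0.
Meridian's first-order condition: 225 - 8q_M - 4(q_C + q_D) = 0.
Summing all 3 equations gives 741 − 16Q = 0, hence Q = 741/16.
Back-substituting: q_C = (222 − 741/4)/4 = 147/16, q_D = (294 − 741/4)/4 = 435/16, q_M = (225 − 741/4)/4 = 159/16.
Price P = 296 - 4·(741/16) = 443/4.
Meridian's profit: (443/4 - 71)·(159/16) = 395.0156.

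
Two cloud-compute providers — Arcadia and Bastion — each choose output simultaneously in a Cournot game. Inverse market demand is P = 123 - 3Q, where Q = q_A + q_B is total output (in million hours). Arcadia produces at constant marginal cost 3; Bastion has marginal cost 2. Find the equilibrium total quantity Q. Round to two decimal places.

26.78

Arcadia's profit: π_A = (123 - 3Q)q_A - (3q_A). Setting ∂π_A/∂q_A = 0: 120 - 6q_A - 3(q_B) = 0.
Bastion's profit: π_B = (123 - 3Q)q_B - (2q_B). Setting ∂π_B/∂q_B = 0: 121 - 6q_B - 3(q_A) = 0.
So q_A = (120 - 3q_B)/6 and q_B = (121 - 3q_A)/6.
Solving the pair: q_A = 119/9, q_B = 122/9.
Total output Q = 119/9 + 122/9 = 241/9.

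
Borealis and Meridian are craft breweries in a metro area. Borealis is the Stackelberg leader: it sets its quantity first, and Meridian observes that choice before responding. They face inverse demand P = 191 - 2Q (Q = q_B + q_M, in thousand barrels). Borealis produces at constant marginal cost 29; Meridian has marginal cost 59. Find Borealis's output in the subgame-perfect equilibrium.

48

The follower Meridian best-responds to any q_B: π_M = (191 - 2Q)q_M - 59q_M.
Follower FOC: 132 - 2q_B - 4q_M = 0, so q_M(q_B) = (132 - 2q_B)/4.
The leader anticipates this reaction. Substituting into P = 191 - 2Q gives P = 125 - q_B, so π_B = (125 - q_B)q_B - 29q_B.
Maximising: ∂π_B/∂q_B = 96 - 2q_B = 0, giving q_B = 48.
Then q_M = (132 - 2·48)/4 = 9.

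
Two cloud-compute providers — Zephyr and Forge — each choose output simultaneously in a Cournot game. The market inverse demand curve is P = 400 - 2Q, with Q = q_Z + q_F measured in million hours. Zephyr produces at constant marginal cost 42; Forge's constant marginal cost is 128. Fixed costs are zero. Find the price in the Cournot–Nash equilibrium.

190

Zephyr's profit: π_Z = (400 - 2Q)q_Z - (42q_Z). Setting ∂π_Z/∂q_Z = 0: 358 - 4q_Z - 2(q_F) = 0.
Forge's first-order condition: 272 - 4q_F - 2(q_Z) = 0.
So q_Z = (358 - 2q_F)/4 and q_F = (272 - 2q_Z)/4.
Solving the pair: q_Z = 74, q_F = 31.
Total output Q = 105, so price P = 400 - 2·105 = 190.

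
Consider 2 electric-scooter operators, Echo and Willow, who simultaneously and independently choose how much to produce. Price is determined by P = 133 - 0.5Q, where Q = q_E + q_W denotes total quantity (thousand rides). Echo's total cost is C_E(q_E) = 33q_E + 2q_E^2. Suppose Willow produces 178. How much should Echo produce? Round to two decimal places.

2.20

With the rival's output fixed at 178, Echo's profit is π_E = (133 - (1/2)·178 - (1/2)q_E)q_E - (33q_E + 2q_E²) = (44 - (1/2)q_E)q_E - (33q_E + 2q_E²).
∂π_E/∂q_E = 11 - 5q_E = 0, so q_E = 11/5.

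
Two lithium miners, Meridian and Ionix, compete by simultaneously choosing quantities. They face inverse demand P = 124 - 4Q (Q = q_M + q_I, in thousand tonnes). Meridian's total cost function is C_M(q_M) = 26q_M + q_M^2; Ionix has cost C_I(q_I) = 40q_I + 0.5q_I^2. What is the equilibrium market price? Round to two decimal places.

Meridian's profit: π_M = (124 - 4Q)q_M - (26q_M + q_M²). Setting ∂π_M/∂q_M = 0: 98 - 10q_M - 4(q_I) = 0.
Ionix's first-order condition: 84 - 9q_I - 4(q_M) = 0.
So q_M = (98 - 4q_I)/10 and q_I = (84 - 4q_M)/9.
Substituting one into the other gives q_M = 273/37 and q_I = 224/37.
Total output Q = 497/37, so price P = 124 - 4·(497/37) = 70.2703.

70.27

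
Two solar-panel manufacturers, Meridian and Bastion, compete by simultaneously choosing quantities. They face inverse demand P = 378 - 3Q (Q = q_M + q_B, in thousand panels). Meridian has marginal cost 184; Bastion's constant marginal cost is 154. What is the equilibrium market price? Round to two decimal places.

Meridian's profit: π_M = (378 - 3Q)q_M - (184q_M). Setting ∂π_M/∂q_M = 0: 194 - 6q_M - 3(q_B) = 0.
Bastion's first-order condition: 224 - 6q_B - 3(q_M) = 0.
So q_M = (194 - 3q_B)/6 and q_B = (224 - 3q_M)/6.
Substituting one into the other gives q_M = 164/9 and q_B = 254/9.
Total output Q = 418/9, so price P = 378 - 3·(418/9) = 716/3.

238.67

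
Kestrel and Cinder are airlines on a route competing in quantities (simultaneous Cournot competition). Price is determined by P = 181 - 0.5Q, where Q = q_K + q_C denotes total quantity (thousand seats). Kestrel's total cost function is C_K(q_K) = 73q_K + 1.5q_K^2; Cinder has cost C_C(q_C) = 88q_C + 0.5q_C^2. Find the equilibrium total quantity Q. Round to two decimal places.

62.90

Kestrel's profit: π_K = (181 - 0.5Q)q_K - (73q_K + (3/2)q_K²). Setting ∂π_K/∂q_K = 0: 108 - 4q_K - (1/2)(q_C) = 0.
Cinder's profit: π_C = (181 - 0.5Q)q_C - (88q_C + (1/2)q_C²). Setting ∂π_C/∂q_C = 0: 93 - 2q_C - (1/2)(q_K) = 0.
Rearranging gives the reaction functions q_K = (108 - (1/2)q_C)/4 and q_C = (93 - (1/2)q_K)/2.
Solving the pair: q_K = 678/31, q_C = 1272/31.
Total output Q = 678/31 + 1272/31 = 1950/31.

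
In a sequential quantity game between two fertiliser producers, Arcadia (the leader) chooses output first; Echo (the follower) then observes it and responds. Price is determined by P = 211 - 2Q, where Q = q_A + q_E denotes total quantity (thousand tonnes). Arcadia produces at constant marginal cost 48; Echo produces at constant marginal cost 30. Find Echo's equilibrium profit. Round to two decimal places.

Solve by backward induction. Given q_A, the follower Echo maximises π_E = (211 - 2q_A - 2q_E)q_E - 30q_E.
Setting the follower's marginal profit to zero, 181 - 2q_A - 4q_E = 0, i.e. q_E = (181 - 2q_A)/4.
The leader anticipates this reaction. Substituting into P = 211 - 2Q gives P = 241/2 - q_A, so π_A = (241/2 - q_A)q_A - 48q_A.
Leader FOC: 145/2 - 2q_A = 0, so q_A = 145/4.
Then q_E = (181 - 2·(145/4))/4 = 217/8.
Price P = 211 - 2·(507/8) = 337/4.
Echo's profit: (337/4 - 30)·(217/8) = 1471.5313.

1471.53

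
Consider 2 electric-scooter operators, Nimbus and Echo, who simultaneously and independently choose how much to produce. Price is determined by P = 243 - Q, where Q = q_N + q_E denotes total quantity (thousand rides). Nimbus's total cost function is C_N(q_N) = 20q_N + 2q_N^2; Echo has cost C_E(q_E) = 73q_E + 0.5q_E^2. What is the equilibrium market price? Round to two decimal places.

166.76

Nimbus's profit: π_N = (243 - Q)q_N - (20q_N + 2q_N²). Setting ∂π_N/∂q_N = 0: 223 - 6q_N - (q_E) = 0.
Echo's first-order condition: 170 - 3q_E - (q_N) = 0.
Best responses: q_N = (223 - q_E)/6, q_E = (170 - q_N)/3.
Substituting one into the other gives q_N = 499/17 and q_E = 797/17.
Total output Q = 1296/17, so price P = 243 - 1296/17 = 166.7647.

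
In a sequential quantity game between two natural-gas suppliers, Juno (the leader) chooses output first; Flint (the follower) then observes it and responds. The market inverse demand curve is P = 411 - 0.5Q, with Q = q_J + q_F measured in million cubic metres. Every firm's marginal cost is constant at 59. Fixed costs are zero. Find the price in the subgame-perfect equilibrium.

147

The follower Flint best-responds to any q_J: π_F = (411 - 0.5Q)q_F - 59q_F.
Follower FOC: 352 - (1/2)q_J - q_F = 0, so q_F(q_J) = (352 - (1/2)q_J).
The leader anticipates this reaction. Substituting into P = 411 - 0.5Q gives P = 235 - (1/4)q_J, so π_J = (235 - (1/4)q_J)q_J - 59q_J.
Maximising: ∂π_J/∂q_J = 176 - (1/2)q_J = 0, giving q_J = 352.
Then q_F = (352 - (1/2)·352) = 176.
Total output Q = 528, so price P = 411 - (1/2)·528 = 147.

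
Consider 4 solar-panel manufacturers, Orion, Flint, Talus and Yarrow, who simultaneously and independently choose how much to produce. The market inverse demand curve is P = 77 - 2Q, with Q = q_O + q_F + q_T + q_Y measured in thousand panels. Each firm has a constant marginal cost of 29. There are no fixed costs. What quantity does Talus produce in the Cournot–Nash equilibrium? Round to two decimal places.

4.80

A representative firm's profit is π_i = q_i(77 - 2Q) - 29q_i.
First-order condition (treating rivals' output as given): 48 - 4q_i - 2·Σ_{j≠i} q_j = 0.
By symmetry each firm produces the same amount; substituting Σ_{j≠i} q_j = 3q_i yields q_i = 48/10 = 24/5.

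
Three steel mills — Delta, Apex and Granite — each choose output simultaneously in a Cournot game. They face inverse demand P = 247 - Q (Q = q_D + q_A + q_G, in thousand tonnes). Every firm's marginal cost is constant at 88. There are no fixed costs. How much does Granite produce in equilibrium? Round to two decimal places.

39.75

A representative firm's profit is π_i = q_i(247 - Q) - 88q_i.
Setting ∂π_i/∂q_i = 0 with rivals' quantities fixed: 159 - 2q_i - Σ_{j≠i} q_j = 0.
By symmetry each firm produces the same amount; substituting Σ_{j≠i} q_j = 2q_i yields q_i = 159/4.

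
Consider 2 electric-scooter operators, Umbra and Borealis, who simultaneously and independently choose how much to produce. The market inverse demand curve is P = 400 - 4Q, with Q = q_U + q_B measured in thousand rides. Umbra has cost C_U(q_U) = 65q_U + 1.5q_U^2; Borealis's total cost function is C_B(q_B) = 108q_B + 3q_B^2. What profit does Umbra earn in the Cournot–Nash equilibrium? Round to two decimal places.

3582.48

Umbra's profit: π_U = (400 - 4Q)q_U - (65q_U + (3/2)q_U²). Setting ∂π_U/∂q_U = 0: 335 - 11q_U - 4(q_B) = 0.
Borealis's profit: π_B = (400 - 4Q)q_B - (108q_B + 3q_B²). Setting ∂π_B/∂q_B = 0: 292 - 14q_B - 4(q_U) = 0.
Best responses: q_U = (335 - 4q_B)/11, q_B = (292 - 4q_U)/14.
Substituting one into the other gives q_U = 587/23 and q_B = 312/23.
Price P = 400 - 4·(899/23) = 243.6522.
Umbra's profit: 243.6522·(587/23) - 65·(587/23) - (3/2)(587/23)² = 3582.4754.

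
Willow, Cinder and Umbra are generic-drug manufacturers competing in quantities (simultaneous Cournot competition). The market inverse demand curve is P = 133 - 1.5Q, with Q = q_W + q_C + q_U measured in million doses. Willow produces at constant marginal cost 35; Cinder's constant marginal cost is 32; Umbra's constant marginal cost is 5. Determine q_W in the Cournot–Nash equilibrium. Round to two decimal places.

Willow's profit: π_W = (133 - 1.5Q)q_W - (35q_W). Setting ∂π_W/∂q_W = 0: 98 - 3q_W - (3/2)(q_C + q_U) = 0.
Cinder's first-order condition: 101 - 3q_C - (3/2)(q_W + q_U) = 0.
Umbra's first-order condition: 128 - 3q_U - (3/2)(q_W + q_C) = 0.
Summing all 3 equations gives 327 − 6Q = 0, hence Q = 109/2.
Back-substituting: q_W = (98 − 327/4)/(3/2) = 65/6, q_C = (101 − 327/4)/(3/2) = 77/6, q_U = (128 − 327/4)/(3/2) = 185/6.

10.83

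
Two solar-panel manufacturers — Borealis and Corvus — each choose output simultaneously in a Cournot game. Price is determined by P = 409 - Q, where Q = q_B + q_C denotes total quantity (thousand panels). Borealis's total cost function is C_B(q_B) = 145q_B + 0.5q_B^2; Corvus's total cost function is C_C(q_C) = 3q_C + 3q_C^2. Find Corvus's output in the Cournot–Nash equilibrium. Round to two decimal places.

41.48

Borealis's profit: π_B = (409 - Q)q_B - (145q_B + (1/2)q_B²). Setting ∂π_B/∂q_B = 0: 264 - 3q_B - (q_C) = 0.
Corvus's profit: π_C = (409 - Q)q_C - (3q_C + 3q_C²). Setting ∂π_C/∂q_C = 0: 406 - 8q_C - (q_B) = 0.
Best responses: q_B = (264 - q_C)/3, q_C = (406 - q_B)/8.
Solving the pair: q_B = 1706/23, q_C = 954/23.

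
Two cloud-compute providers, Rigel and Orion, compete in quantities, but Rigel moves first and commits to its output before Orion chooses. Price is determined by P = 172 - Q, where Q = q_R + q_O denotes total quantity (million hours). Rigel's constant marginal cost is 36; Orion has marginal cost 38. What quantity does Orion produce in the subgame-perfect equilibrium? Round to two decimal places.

32.50

The follower Orion best-responds to any q_R: π_O = (172 - Q)q_O - 38q_O.
∂π_O/∂q_O = 134 - q_R - 2q_O = 0 gives the reaction function q_O = (134 - q_R)/2.
Rigel substitutes q_O(q_R) into its own profit: π_R = q_R(172 - q_R - (134 - q_R)/2) - 36q_R = (105 - (1/2)q_R)q_R - 36q_R.
Maximising: ∂π_R/∂q_R = 69 - q_R = 0, giving q_R = 69.
Then q_O = (134 - 69)/2 = 65/2.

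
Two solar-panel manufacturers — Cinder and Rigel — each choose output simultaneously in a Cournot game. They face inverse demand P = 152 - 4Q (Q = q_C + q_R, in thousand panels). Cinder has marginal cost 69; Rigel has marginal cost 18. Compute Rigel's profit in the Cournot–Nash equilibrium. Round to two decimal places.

950.69

Cinder's profit: π_C = (152 - 4Q)q_C - (69q_C). Setting ∂π_C/∂q_C = 0: 83 - 8q_C - 4(q_R) = 0.
Rigel's first-order condition: 134 - 8q_R - 4(q_C) = 0.
Rearranging gives the reaction functions q_C = (83 - 4q_R)/8 and q_R = (134 - 4q_C)/8.
Solving the pair: q_C = 8/3, q_R = 185/12.
Price P = 152 - 4·(217/12) = 239/3.
Rigel's profit: (239/3 - 18)·(185/12) = 950.6944.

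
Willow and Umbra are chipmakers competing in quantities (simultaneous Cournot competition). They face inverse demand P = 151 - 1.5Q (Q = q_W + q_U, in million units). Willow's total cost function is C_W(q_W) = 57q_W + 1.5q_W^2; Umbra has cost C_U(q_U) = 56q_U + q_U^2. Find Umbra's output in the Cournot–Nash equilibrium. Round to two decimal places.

15.46

Willow's profit: π_W = (151 - 1.5Q)q_W - (57q_W + (3/2)q_W²). Setting ∂π_W/∂q_W = 0: 94 - 6q_W - (3/2)(q_U) = 0.
Umbra's first-order condition: 95 - 5q_U - (3/2)(q_W) = 0.
So q_W = (94 - (3/2)q_U)/6 and q_U = (95 - (3/2)q_W)/5.
Substituting one into the other gives q_W = 1310/111 and q_U = 572/37.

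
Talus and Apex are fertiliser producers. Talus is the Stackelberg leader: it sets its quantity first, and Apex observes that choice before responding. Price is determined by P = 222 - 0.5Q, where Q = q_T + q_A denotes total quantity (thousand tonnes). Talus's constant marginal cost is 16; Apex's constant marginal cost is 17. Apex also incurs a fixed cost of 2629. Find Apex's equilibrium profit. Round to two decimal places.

Solve by backward induction. Given q_T, the follower Apex maximises π_A = (222 - (1/2)q_T - (1/2)q_A)q_A - 17q_A.
∂π_A/∂q_A = 205 - (1/2)q_T - q_A = 0 gives the reaction function q_A = (205 - (1/2)q_T).
The leader anticipates this reaction. Substituting into P = 222 - 0.5Q gives P = 239/2 - (1/4)q_T, so π_T = (239/2 - (1/4)q_T)q_T - 16q_T.
Maximising: ∂π_T/∂q_T = 207/2 - (1/2)q_T = 0, giving q_T = 207.
Then q_A = (205 - (1/2)·207) = 203/2.
Price P = 222 - (1/2)·(617/2) = 271/4.
Apex's profit: (271/4 - 17)·(203/2) - 2629 = 2522.1250.

2522.13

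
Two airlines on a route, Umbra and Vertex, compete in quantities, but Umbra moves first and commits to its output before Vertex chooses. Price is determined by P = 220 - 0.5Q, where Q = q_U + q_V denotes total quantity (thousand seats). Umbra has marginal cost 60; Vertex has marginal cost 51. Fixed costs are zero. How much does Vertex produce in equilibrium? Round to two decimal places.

The follower Vertex best-responds to any q_U: π_V = (220 - 0.5Q)q_V - 51q_V.
Setting the follower's marginal profit to zero, 169 - (1/2)q_U - q_V = 0, i.e. q_V = (169 - (1/2)q_U).
The leader anticipates this reaction. Substituting into P = 220 - 0.5Q gives P = 271/2 - (1/4)q_U, so π_U = (271/2 - (1/4)q_U)q_U - 60q_U.
Leader FOC: 151/2 - (1/2)q_U = 0, so q_U = 151.
Then q_V = (169 - (1/2)·151) = 187/2.

93.50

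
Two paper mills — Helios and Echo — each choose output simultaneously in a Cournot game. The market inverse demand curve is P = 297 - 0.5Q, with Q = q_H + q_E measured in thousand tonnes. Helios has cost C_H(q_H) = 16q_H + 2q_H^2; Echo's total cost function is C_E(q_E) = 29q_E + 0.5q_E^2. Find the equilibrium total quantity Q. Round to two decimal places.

166.92

Helios's profit: π_H = (297 - 0.5Q)q_H - (16q_H + 2q_H²). Setting ∂π_H/∂q_H = 0: 281 - 5q_H - (1/2)(q_E) = 0.
Echo's profit: π_E = (297 - 0.5Q)q_E - (29q_E + (1/2)q_E²). Setting ∂π_E/∂q_E = 0: 268 - 2q_E - (1/2)(q_H) = 0.
Best responses: q_H = (281 - (1/2)q_E)/5, q_E = (268 - (1/2)q_H)/2.
Substituting one into the other gives q_H = 1712/39 and q_E = 123.0256.
Total output Q = 1712/39 + 123.0256 = 166.9231.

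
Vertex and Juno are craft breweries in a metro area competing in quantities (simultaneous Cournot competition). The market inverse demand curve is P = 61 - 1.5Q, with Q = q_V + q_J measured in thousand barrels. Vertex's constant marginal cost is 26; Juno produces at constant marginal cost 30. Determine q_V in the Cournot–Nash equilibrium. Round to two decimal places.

8.67

Vertex's profit: π_V = (61 - 1.5Q)q_V - (26q_V). Setting ∂π_V/∂q_V = 0: 35 - 3q_V - (3/2)(q_J) = 0.
Juno's first-order condition: 31 - 3q_J - (3/2)(q_V) = 0.
So q_V = (35 - (3/2)q_J)/3 and q_J = (31 - (3/2)q_V)/3.
Solving the pair: q_V = 26/3, q_J = 6.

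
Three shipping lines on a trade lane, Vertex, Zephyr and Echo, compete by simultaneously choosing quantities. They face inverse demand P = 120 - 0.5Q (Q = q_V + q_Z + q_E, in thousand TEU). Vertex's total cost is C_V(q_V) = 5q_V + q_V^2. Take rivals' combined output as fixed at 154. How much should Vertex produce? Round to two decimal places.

12.67

With rivals' combined output fixed at 154, Vertex's profit is π_V = (120 - (1/2)·154 - (1/2)q_V)q_V - (5q_V + q_V²) = (43 - (1/2)q_V)q_V - (5q_V + q_V²).
∂π_V/∂q_V = 38 - 3q_V = 0, so q_V = 38/3.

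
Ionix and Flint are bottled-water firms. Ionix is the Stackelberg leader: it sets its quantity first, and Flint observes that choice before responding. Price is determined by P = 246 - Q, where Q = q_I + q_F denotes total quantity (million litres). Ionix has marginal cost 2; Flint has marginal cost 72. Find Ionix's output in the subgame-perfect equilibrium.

Solve by backward induction. Given q_I, the follower Flint maximises π_F = (246 - q_I - q_F)q_F - 72q_F.
∂π_F/∂q_F = 174 - q_I - 2q_F = 0 gives the reaction function q_F = (174 - q_I)/2.
Ionix substitutes q_F(q_I) into its own profit: π_I = q_I(246 - q_I - (174 - q_I)/2) - 2q_I = (159 - (1/2)q_I)q_I - 2q_I.
Maximising: ∂π_I/∂q_I = 157 - q_I = 0, giving q_I = 157.
Then q_F = (174 - 157)/2 = 17/2.

157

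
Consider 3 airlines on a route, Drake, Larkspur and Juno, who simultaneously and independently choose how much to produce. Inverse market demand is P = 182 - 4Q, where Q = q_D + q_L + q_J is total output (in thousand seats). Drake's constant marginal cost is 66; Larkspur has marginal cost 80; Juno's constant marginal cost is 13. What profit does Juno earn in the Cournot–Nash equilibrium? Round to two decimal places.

1305.02

Drake's profit: π_D = (182 - 4Q)q_D - (66q_D). Setting ∂π_D/∂q_D = 0: 116 - 8q_D - 4(q_L + q_J) = 0.
Larkspur's first-order condition: 102 - 8q_L - 4(q_D + q_J) = 0.
Juno's first-order condition: 169 - 8q_J - 4(q_D + q_L) = 0.
Adding the 3 first-order conditions: 387 − 16Q = 0, so Q = 387/16.
Back-substituting: q_D = (116 − 387/4)/4 = 77/16, q_L = (102 − 387/4)/4 = 21/16, q_J = (169 − 387/4)/4 = 289/16.
Price P = 182 - 4·(387/16) = 341/4.
Juno's profit: (341/4 - 13)·(289/16) = 1305.0156.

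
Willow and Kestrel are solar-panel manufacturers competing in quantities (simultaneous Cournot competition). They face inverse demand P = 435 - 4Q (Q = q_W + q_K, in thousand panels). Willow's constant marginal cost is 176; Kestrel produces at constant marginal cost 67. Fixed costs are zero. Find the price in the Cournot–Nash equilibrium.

226

Willow's profit: π_W = (435 - 4Q)q_W - (176q_W). Setting ∂π_W/∂q_W = 0: 259 - 8q_W - 4(q_K) = 0.
Kestrel's first-order condition: 368 - 8q_K - 4(q_W) = 0.
So q_W = (259 - 4q_K)/8 and q_K = (368 - 4q_W)/8.
Solving the pair: q_W = 25/2, q_K = 159/4.
Total output Q = 209/4, so price P = 435 - 4·(209/4) = 226.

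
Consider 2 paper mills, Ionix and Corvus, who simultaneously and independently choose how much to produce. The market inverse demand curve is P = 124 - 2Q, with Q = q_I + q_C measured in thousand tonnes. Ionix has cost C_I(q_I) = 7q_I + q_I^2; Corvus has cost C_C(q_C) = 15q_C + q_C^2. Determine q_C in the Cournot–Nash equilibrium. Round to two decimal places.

13.13

Ionix's profit: π_I = (124 - 2Q)q_I - (7q_I + q_I²). Setting ∂π_I/∂q_I = 0: 117 - 6q_I - 2(q_C) = 0.
Corvus's first-order condition: 109 - 6q_C - 2(q_I) = 0.
So q_I = (117 - 2q_C)/6 and q_C = (109 - 2q_I)/6.
Substituting one into the other gives q_I = 121/8 and q_C = 105/8.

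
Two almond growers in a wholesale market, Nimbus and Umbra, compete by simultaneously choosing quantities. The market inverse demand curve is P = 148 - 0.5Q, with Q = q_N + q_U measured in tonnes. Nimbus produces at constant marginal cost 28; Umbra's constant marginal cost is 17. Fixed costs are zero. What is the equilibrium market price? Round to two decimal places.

64.33

Nimbus's profit: π_N = (148 - 0.5Q)q_N - (28q_N). Setting ∂π_N/∂q_N = 0: 120 - q_N - (1/2)(q_U) = 0.
Umbra's profit: π_U = (148 - 0.5Q)q_U - (17q_U). Setting ∂π_U/∂q_U = 0: 131 - q_U - (1/2)(q_N) = 0.
Rearranging gives the reaction functions q_N = (120 - (1/2)q_U) and q_U = (131 - (1/2)q_N).
Substituting one into the other gives q_N = 218/3 and q_U = 284/3.
Total output Q = 502/3, so price P = 148 - (1/2)·(502/3) = 193/3.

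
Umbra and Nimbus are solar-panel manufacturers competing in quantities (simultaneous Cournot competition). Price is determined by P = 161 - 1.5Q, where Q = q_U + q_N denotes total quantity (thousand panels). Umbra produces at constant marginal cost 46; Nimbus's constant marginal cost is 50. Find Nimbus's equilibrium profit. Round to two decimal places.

848.07

Umbra's profit: π_U = (161 - 1.5Q)q_U - (46q_U). Setting ∂π_U/∂q_U = 0: 115 - 3q_U - (3/2)(q_N) = 0.
Nimbus's profit: π_N = (161 - 1.5Q)q_N - (50q_N). Setting ∂π_N/∂q_N = 0: 111 - 3q_N - (3/2)(q_U) = 0.
So q_U = (115 - (3/2)q_N)/3 and q_N = (111 - (3/2)q_U)/3.
Solving the pair: q_U = 238/9, q_N = 214/9.
Price P = 161 - (3/2)·(452/9) = 257/3.
Nimbus's profit: (257/3 - 50)·(214/9) = 848.0741.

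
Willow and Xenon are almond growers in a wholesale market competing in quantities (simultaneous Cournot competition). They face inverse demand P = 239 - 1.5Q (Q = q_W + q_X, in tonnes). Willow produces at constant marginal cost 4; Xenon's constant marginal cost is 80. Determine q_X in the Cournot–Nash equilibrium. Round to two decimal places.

18.44

Willow's profit: π_W = (239 - 1.5Q)q_W - (4q_W). Setting ∂π_W/∂q_W = 0: 235 - 3q_W - (3/2)(q_X) = 0.
Xenon's first-order condition: 159 - 3q_X - (3/2)(q_W) = 0.
So q_W = (235 - (3/2)q_X)/3 and q_X = (159 - (3/2)q_W)/3.
Solving the pair: q_W = 622/9, q_X = 166/9.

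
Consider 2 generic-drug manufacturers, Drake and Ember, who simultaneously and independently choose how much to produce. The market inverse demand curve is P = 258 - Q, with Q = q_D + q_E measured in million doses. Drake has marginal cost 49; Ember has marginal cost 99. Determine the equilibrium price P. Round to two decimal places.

135.33

Drake's profit: π_D = (258 - Q)q_D - (49q_D). Setting ∂π_D/∂q_D = 0: 209 - 2q_D - (q_E) = 0.
Ember's profit: π_E = (258 - Q)q_E - (99q_E). Setting ∂π_E/∂q_E = 0: 159 - 2q_E - (q_D) = 0.
Best responses: q_D = (209 - q_E)/2, q_E = (159 - q_D)/2.
Solving the pair: q_D = 259/3, q_E = 109/3.
Total output Q = 368/3, so price P = 258 - 368/3 = 406/3.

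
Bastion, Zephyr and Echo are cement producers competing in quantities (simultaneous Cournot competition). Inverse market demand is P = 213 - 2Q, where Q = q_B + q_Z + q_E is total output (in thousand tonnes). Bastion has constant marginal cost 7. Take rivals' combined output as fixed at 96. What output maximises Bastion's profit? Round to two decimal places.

3.50

With rivals' combined output fixed at 96, Bastion's profit is π_B = (213 - 2·96 - 2q_B)q_B - (7q_B) = (21 - 2q_B)q_B - (7q_B).
∂π_B/∂q_B = 14 - 4q_B = 0, so q_B = 7/2.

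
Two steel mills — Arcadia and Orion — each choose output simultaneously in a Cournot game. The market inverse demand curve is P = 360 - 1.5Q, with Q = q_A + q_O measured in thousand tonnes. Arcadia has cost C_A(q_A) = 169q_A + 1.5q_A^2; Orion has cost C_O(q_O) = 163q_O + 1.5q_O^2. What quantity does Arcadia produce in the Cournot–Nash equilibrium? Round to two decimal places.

Arcadia's profit: π_A = (360 - 1.5Q)q_A - (169q_A + (3/2)q_A²). Setting ∂π_A/∂q_A = 0: 191 - 6q_A - (3/2)(q_O) = 0.
Orion's profit: π_O = (360 - 1.5Q)q_O - (163q_O + (3/2)q_O²). Setting ∂π_O/∂q_O = 0: 197 - 6q_O - (3/2)(q_A) = 0.
Rearranging gives the reaction functions q_A = (191 - (3/2)q_O)/6 and q_O = (197 - (3/2)q_A)/6.
Substituting one into the other gives q_A = 126/5 and q_O = 398/15.

25.20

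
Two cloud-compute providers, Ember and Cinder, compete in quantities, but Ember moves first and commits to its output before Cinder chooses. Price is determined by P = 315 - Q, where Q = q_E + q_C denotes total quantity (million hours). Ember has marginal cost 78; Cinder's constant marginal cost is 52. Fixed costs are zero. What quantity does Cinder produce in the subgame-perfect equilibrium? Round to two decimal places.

The follower Cinder best-responds to any q_E: π_C = (315 - Q)q_C - 52q_C.
Setting the follower's marginal profit to zero, 263 - q_E - 2q_C = 0, i.e. q_C = (263 - q_E)/2.
The leader anticipates this reaction. Substituting into P = 315 - Q gives P = 367/2 - (1/2)q_E, so π_E = (367/2 - (1/2)q_E)q_E - 78q_E.
The leader's first-order condition 211/2 - q_E = 0 yields q_E = 211/2.
Then q_C = (263 - 211/2)/2 = 315/4.

78.75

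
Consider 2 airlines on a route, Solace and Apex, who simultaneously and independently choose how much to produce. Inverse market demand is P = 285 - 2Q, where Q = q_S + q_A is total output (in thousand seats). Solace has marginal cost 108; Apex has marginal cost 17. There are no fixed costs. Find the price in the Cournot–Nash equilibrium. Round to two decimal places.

Solace's profit: π_S = (285 - 2Q)q_S - (108q_S). Setting ∂π_S/∂q_S = 0: 177 - 4q_S - 2(q_A) = 0.
Apex's profit: π_A = (285 - 2Q)q_A - (17q_A). Setting ∂π_A/∂q_A = 0: 268 - 4q_A - 2(q_S) = 0.
Best responses: q_S = (177 - 2q_A)/4, q_A = (268 - 2q_S)/4.
Solving the pair: q_S = 43/3, q_A = 359/6.
Total output Q = 445/6, so price P = 285 - 2·(445/6) = 410/3.

136.67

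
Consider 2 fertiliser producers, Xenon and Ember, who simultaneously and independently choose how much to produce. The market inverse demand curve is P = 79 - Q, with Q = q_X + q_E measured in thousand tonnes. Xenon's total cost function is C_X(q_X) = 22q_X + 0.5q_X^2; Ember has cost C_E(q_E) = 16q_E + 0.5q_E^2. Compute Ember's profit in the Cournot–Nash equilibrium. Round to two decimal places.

408.38

Xenon's profit: π_X = (79 - Q)q_X - (22q_X + (1/2)q_X²). Setting ∂π_X/∂q_X = 0: 57 - 3q_X - (q_E) = 0.
Ember's profit: π_E = (79 - Q)q_E - (16q_E + (1/2)q_E²). Setting ∂π_E/∂q_E = 0: 63 - 3q_E - (q_X) = 0.
Rearranging gives the reaction functions q_X = (57 - q_E)/3 and q_E = (63 - q_X)/3.
Solving the pair: q_X = 27/2, q_E = 33/2.
Price P = 79 - 30 = 49.
Ember's profit: 49·(33/2) - 16·(33/2) - (1/2)(33/2)² = 408.3750.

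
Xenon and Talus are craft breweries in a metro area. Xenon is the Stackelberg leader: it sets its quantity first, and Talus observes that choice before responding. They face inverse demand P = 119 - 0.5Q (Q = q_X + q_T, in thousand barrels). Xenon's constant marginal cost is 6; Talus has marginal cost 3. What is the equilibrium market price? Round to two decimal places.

33.50

Solve by backward induction. Given q_X, the follower Talus maximises π_T = (119 - (1/2)q_X - (1/2)q_T)q_T - 3q_T.
Follower FOC: 116 - (1/2)q_X - q_T = 0, so q_T(q_X) = (116 - (1/2)q_X).
Xenon substitutes q_T(q_X) into its own profit: π_X = q_X(119 - (1/2)q_X - (116 - (1/2)q_X)/2) - 6q_X = (61 - (1/4)q_X)q_X - 6q_X.
Maximising: ∂π_X/∂q_X = 55 - (1/2)q_X = 0, giving q_X = 110.
Then q_T = (116 - (1/2)·110) = 61.
Total output Q = 171, so price P = 119 - (1/2)·171 = 67/2.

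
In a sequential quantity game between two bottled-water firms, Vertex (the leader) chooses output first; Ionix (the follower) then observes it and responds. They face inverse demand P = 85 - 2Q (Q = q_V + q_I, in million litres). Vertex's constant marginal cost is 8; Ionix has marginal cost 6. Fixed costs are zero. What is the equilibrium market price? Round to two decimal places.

The follower Ionix best-responds to any q_V: π_I = (85 - 2Q)q_I - 6q_I.
Setting the follower's marginal profit to zero, 79 - 2q_V - 4q_I = 0, i.e. q_I = (79 - 2q_V)/4.
The leader anticipates this reaction. Substituting into P = 85 - 2Q gives P = 91/2 - q_V, so π_V = (91/2 - q_V)q_V - 8q_V.
Maximising: ∂π_V/∂q_V = 75/2 - 2q_V = 0, giving q_V = 75/4.
Then q_I = (79 - 2·(75/4))/4 = 83/8.
Total output Q = 233/8, so price P = 85 - 2·(233/8) = 107/4.

26.75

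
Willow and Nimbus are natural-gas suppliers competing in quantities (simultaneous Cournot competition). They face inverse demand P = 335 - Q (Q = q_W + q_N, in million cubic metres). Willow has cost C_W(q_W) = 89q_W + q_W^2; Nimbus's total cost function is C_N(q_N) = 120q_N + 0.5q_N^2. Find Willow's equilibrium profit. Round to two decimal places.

Willow's profit: π_W = (335 - Q)q_W - (89q_W + q_W²). Setting ∂π_W/∂q_W = 0: 246 - 4q_W - (q_N) = 0.
Nimbus's first-order condition: 215 - 3q_N - (q_W) = 0.
Rearranging gives the reaction functions q_W = (246 - q_N)/4 and q_N = (215 - q_W)/3.
Solving the pair: q_W = 523/11, q_N = 614/11.
Price P = 335 - 1137/11 = 231.6364.
Willow's profit: 231.6364·(523/11) - 89·(523/11) - (523/11)² = 4521.1405.

4521.14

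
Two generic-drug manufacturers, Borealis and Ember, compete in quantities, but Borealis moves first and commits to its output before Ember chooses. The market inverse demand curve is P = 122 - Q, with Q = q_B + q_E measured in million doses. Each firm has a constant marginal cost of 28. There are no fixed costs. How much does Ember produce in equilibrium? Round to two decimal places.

23.50

Solve by backward induction. Given q_B, the follower Ember maximises π_E = (122 - q_B - q_E)q_E - 28q_E.
Follower FOC: 94 - q_B - 2q_E = 0, so q_E(q_B) = (94 - q_B)/2.
Borealis substitutes q_E(q_B) into its own profit: π_B = q_B(122 - q_B - (94 - q_B)/2) - 28q_B = (75 - (1/2)q_B)q_B - 28q_B.
Maximising: ∂π_B/∂q_B = 47 - q_B = 0, giving q_B = 47.
Then q_E = (94 - 47)/2 = 47/2.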